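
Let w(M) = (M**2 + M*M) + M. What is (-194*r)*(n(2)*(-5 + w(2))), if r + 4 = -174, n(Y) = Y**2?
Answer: 690640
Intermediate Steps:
w(M) = M + 2*M**2 (w(M) = (M**2 + M**2) + M = 2*M**2 + M = M + 2*M**2)
r = -178 (r = -4 - 174 = -178)
(-194*r)*(n(2)*(-5 + w(2))) = (-194*(-178))*(2**2*(-5 + 2*(1 + 2*2))) = 34532*(4*(-5 + 2*(1 + 4))) = 34532*(4*(-5 + 2*5)) = 34532*(4*(-5 + 10)) = 34532*(4*5) = 34532*20 = 690640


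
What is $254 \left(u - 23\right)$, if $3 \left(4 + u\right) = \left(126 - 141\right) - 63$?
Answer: $-13462$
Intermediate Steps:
$u = -30$ ($u = -4 + \frac{\left(126 - 141\right) - 63}{3} = -4 + \frac{-15 - 63}{3} = -4 + \frac{1}{3} \left(-78\right) = -4 - 26 = -30$)
$254 \left(u - 23\right) = 254 \left(-30 - 23\right) = 254 \left(-53\right) = -13462$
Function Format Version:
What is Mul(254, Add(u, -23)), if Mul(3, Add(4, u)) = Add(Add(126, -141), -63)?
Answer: -13462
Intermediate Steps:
u = -30 (u = Add(-4, Mul(Rational(1, 3), Add(Add(126, -141), -63))) = Add(-4, Mul(Rational(1, 3), Add(-15, -63))) = Add(-4, Mul(Rational(1, 3), -78)) = Add(-4, -26) = -30)
Mul(254, Add(u, -23)) = Mul(254, Add(-30, -23)) = Mul(254, -53) = -13462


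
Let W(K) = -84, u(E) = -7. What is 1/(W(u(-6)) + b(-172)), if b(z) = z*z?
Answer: 1/29500 ≈ 3.3898e-5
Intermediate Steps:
b(z) = z²
1/(W(u(-6)) + b(-172)) = 1/(-84 + (-172)²) = 1/(-84 + 29584) = 1/29500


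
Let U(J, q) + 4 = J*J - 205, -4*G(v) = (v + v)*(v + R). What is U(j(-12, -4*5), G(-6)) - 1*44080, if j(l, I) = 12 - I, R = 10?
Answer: -43265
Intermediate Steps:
G(v) = -v*(10 + v)/2 (G(v) = -(v + v)*(v + 10)/4 = -2*v*(10 + v)/4 = -v*(10 + v)/2)
U(J, q) = -209 + J² (U(J, q) = -4 + (J*J - 205) = -4 + (J² - 205) = -4 + (-205 + J²) = -209 + J²)
U(j(-12, -4*5), G(-6)) - 1*44080 = (-209 + (12 - (-4)*5)²) - 1*44080 = (-209 + (12 - 1*(-20))²) - 44080 = (-209 + (12 + 20)²) - 44080 = (-209 + 32²) - 44080 = (-209 + 1024) - 44080 = 815 - 44080 = -43265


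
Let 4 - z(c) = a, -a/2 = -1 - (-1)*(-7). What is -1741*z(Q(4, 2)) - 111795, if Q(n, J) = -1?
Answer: -90903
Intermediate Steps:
a = 16 (a = -2*(-1 - (-1)*(-7)) = -2*(-1 - 1*7) = -2*(-1 - 7) = -2*(-8) = 16)
z(c) = -12 (z(c) = 4 - 1*16 = 4 - 16 = -12)
-1741*z(Q(4, 2)) - 111795 = -1741*(-12) - 111795 = 20892 - 111795 = -90903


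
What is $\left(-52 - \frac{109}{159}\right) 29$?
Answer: $- \frac{242933}{159} \approx -1527.9$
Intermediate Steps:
$\left(-52 - \frac{109}{159}\right) 29 = \left(- \frac{8377}{159}\right) 29 = - \frac{242933}{159}$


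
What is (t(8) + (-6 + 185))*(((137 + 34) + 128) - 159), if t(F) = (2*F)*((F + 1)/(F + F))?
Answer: 26320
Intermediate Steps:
t(F) = 1 + F (t(F) = (2*F)*((1 + F)/((2*F))) = (2*F)*((1 + F)*(1/(2*F))) = (2*F)*((1 + F)/(2*F)) = 1 + F)
(t(8) + (-6 + 185))*(((137 + 34) + 128) - 159) = ((1 + 8) + (-6 + 185))*(((137 + 34) + 128) - 159) = (9 + 179)*((171 + 128) - 159) = 188*(299 - 159) = 188*140 = 26320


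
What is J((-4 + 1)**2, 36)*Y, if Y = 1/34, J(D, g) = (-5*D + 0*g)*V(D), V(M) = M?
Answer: -405/34 ≈ -11.912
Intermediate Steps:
J(D, g) = -5*D**2 (J(D, g) = (-5*D + 0*g)*D = (-5*D + 0)*D = (-5*D)*D = -5*D**2)
Y = 1/34 ≈ 0.029412
J((-4 + 1)**2, 36)*Y = -5*(-4 + 1)**4*(1/34) = -5*((-3)**2)**2*(1/34) = -5*9**2*(1/34) = -5*81*(1/34) = -405*1/34 = -405/34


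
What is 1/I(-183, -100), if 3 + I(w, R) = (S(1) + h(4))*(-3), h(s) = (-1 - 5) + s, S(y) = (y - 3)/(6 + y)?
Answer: 7/27 ≈ 0.25926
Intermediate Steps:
S(y) = (-3 + y)/(6 + y)
h(s) = -6 + s
I(w, R) = 27/7 (I(w, R) = -3 + ((-3 + 1)/(6 + 1) + (-6 + 4))*(-3) = -3 + (-2/7 - 2)*(-3) = -3 - 16/7*(-3) = -3 + 48/7 = 27/7)
1/I(-183, -100) = 1/(27/7) = 7/27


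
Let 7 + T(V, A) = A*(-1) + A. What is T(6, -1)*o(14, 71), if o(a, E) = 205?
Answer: -1435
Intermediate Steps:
T(V, A) = -7 (T(V, A) = -7 + (A*(-1) + A) = -7 + (-A + A) = -7 + 0 = -7)
T(6, -1)*o(14, 71) = -7*205 = -1435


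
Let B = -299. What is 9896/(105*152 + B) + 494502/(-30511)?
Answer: -7442458966/477832771 ≈ -15.575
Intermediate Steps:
9896/(105*152 + B) + 494502/(-30511) = 9896/(105*152 - 299) + 494502/(-30511) = 9896/(15960 - 299) + 494502*(-1/30511) = 9896/15661 - 494502/30511 = -7442458966/477832771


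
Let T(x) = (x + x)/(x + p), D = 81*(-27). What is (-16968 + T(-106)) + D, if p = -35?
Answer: -2700643/141 ≈ -19154.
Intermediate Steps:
D = -2187
T(x) = 2*x/(-35 + x) (T(x) = (x + x)/(x - 35) = (2*x)/(-35 + x) = 2*x/(-35 + x))
(-16968 + T(-106)) + D = (-16968 + 2*(-106)/(-35 - 106)) - 2187 = (-16968 + 2*(-106)/(-141)) - 2187 = (-16968 + 2*(-106)*(-1/141)) - 2187 = (-16968 + 212/141) - 2187 = -2392276/141 - 2187 = -2700643/141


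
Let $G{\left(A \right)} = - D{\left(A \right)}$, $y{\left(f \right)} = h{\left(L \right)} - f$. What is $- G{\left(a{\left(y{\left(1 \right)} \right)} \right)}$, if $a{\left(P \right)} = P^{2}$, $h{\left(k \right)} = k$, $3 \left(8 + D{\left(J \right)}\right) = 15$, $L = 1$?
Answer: $-3$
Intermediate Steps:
$D{\left(J \right)} = -3$ ($D{\left(J \right)} = -8 + \frac{1}{3} \cdot 15 = -8 + 5 = -3$)
$y{\left(f \right)} = 1 - f$
$G{\left(A \right)} = 3$ ($G{\left(A \right)} = \left(-1\right) \left(-3\right) = 3$)
$- G{\left(a{\left(y{\left(1 \right)} \right)} \right)} = \left(-1\right) 3 = -3$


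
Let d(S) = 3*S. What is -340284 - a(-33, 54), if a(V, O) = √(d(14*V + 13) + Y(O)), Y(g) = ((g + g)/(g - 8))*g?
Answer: -340284 - I*√645495/23 ≈ -3.4028e+5 - 34.932*I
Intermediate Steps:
Y(g) = 2*g²/(-8 + g) (Y(g) = ((2*g)/(-8 + g))*g = (2*g/(-8 + g))*g = 2*g²/(-8 + g))
a(V, O) = √(39 + 42*V + 2*O²/(-8 + O)) (a(V, O) = √(3*(14*V + 13) + 2*O²/(-8 + O)) = √(3*(13 + 14*V) + 2*O²/(-8 + O)) = √((39 + 42*V) + 2*O²/(-8 + O)) = √(39 + 42*V + 2*O²/(-8 + O)))
-340284 - a(-33, 54) = -340284 - √((2*54² + 3*(-8 + 54)*(13 + 14*(-33)))/(-8 + 54)) = -340284 - √((2*2916 + 3*46*(13 - 462))/46) = -340284 - √((5832 + 3*46*(-449))/46) = -340284 - √((5832 - 61962)/46) = -340284 - √((1/46)*(-56130)) = -340284 - √(-28065/23) = -340284 - I*√645495/23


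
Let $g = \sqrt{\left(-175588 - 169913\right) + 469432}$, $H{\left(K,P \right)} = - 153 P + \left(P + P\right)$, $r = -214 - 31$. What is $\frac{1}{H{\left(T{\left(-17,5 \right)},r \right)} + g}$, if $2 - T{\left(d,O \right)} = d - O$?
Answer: $\frac{36995}{1368506094} - \frac{\sqrt{123931}}{1368506094} \approx 2.6776 \cdot 10^{-5}$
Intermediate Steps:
$T{\left(d,O \right)} = 2 + O - d$ ($T{\left(d,O \right)} = 2 - \left(d - O\right) = 2 + \left(O - d\right) = 2 + O - d$)
$r = -245$ ($r = -214 - 31 = -245$)
$H{\left(K,P \right)} = - 151 P$ ($H{\left(K,P \right)} = - 153 P + 2 P = - 151 P$)
$g = \sqrt{123931}$ ($g = \sqrt{-345501 + 469432} = \sqrt{123931} \approx 352.04$)
$\frac{1}{H{\left(T{\left(-17,5 \right)},r \right)} + g} = \frac{1}{\left(-151\right) \left(-245\right) + \sqrt{123931}} = \frac{1}{36995 + \sqrt{123931}}$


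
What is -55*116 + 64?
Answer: -6316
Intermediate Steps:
-55*116 + 64 = -6380 + 64 = -6316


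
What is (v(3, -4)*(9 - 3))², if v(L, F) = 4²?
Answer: 9216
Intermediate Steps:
v(L, F) = 16
(v(3, -4)*(9 - 3))² = (16*(9 - 3))² = (16*6)² = 96² = 9216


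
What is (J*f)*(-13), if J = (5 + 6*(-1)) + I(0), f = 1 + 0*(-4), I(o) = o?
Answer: 13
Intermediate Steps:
f = 1 (f = 1 + 0 = 1)
J = -1 (J = (5 + 6*(-1)) + 0 = (5 - 6) + 0 = -1 + 0 = -1)
(J*f)*(-13) = -1*1*(-13) = -1*(-13) = 13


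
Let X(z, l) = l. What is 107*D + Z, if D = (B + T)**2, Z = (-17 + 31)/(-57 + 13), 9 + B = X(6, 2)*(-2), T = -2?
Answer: 529643/22 ≈ 24075.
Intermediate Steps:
B = -13 (B = -9 + 2*(-2) = -9 - 4 = -13)
Z = -7/22 (Z = 14/(-44) = 14*(-1/44) = -7/22 ≈ -0.31818)
D = 225 (D = (-13 - 2)**2 = (-15)**2 = 225)
107*D + Z = 107*225 - 7/22 = 24075 - 7/22 = 529643/22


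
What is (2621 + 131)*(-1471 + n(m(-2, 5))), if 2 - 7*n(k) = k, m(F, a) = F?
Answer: -28326336/7 ≈ -4.0466e+6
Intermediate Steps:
n(k) = 2/7 - k/7
(2621 + 131)*(-1471 + n(m(-2, 5))) = (2621 + 131)*(-1471 + (2/7 - ⅐*(-2))) = 2752*(-1471 + (2/7 + 2/7)) = 2752*(-1471 + 4/7) = 2752*(-10293/7) = -28326336/7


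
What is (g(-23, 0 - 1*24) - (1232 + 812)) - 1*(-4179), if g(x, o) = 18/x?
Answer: 49087/23 ≈ 2134.2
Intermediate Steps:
(g(-23, 0 - 1*24) - (1232 + 812)) - 1*(-4179) = (18/(-23) - (1232 + 812)) - 1*(-4179) = (18*(-1/23) - 1*2044) + 4179 = (-18/23 - 2044) + 4179 = -47030/23 + 4179 = 49087/23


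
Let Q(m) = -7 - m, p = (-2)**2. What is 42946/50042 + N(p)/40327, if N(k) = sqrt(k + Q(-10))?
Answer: 21473/25021 + sqrt(7)/40327 ≈ 0.85826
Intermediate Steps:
p = 4
N(k) = sqrt(3 + k) (N(k) = sqrt(k + (-7 - 1*(-10))) = sqrt(k + (-7 + 10)) = sqrt(k + 3) = sqrt(3 + k))
42946/50042 + N(p)/40327 = 42946/50042 + sqrt(3 + 4)/40327 = 42946*(1/50042) + sqrt(7)*(1/40327) = 21473/25021 + sqrt(7)/40327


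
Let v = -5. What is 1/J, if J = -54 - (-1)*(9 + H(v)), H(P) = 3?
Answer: -1/42 ≈ -0.023810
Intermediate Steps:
J = -42 (J = -54 - (-1)*(9 + 3) = -54 - (-1)*12 = -54 - 1*(-12) = -54 + 12 = -42)
1/J = 1/(-42) = -1/42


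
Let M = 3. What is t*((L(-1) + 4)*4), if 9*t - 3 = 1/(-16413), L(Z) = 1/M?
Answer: 2560376/443151 ≈ 5.7777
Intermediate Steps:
L(Z) = ⅓ (L(Z) = 1/3 = ⅓)
t = 49238/147717 (t = ⅓ + (⅑)/(-16413) = ⅓ + (⅑)*(-1/16413) = ⅓ - 1/147717 = 49238/147717 ≈ 0.33333)
t*((L(-1) + 4)*4) = 49238*((⅓ + 4)*4)/147717 = 49238*((13/3)*4)/147717 = (49238/147717)*(52/3) = 2560376/443151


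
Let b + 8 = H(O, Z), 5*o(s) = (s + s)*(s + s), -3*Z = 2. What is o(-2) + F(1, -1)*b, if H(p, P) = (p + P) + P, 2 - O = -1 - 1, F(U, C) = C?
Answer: 128/15 ≈ 8.5333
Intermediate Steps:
Z = -2/3 (Z = -1/3*2 = -2/3 ≈ -0.66667)
O = 4 (O = 2 - (-1 - 1) = 2 - 1*(-2) = 2 + 2 = 4)
o(s) = 4*s**2/5 (o(s) = ((s + s)*(s + s))/5 = ((2*s)*(2*s))/5 = (4*s**2)/5 = 4*s**2/5)
H(p, P) = p + 2*P (H(p, P) = (P + p) + P = p + 2*P)
b = -16/3 (b = -8 + (4 + 2*(-2/3)) = -8 + (4 - 4/3) = -8 + 8/3 = -16/3 ≈ -5.3333)
o(-2) + F(1, -1)*b = (4/5)*(-2)**2 - 1*(-16/3) = (4/5)*4 + 16/3 = 16/5 + 16/3 = 128/15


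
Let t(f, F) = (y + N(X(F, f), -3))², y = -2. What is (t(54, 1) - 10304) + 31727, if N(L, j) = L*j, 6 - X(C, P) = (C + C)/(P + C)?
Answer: 66001411/3025 ≈ 21819.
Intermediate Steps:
X(C, P) = 6 - 2*C/(C + P) (X(C, P) = 6 - (C + C)/(P + C) = 6 - 2*C/(C + P))
t(f, F) = (-2 - 6*(2*F + 3*f)/(F + f))² (t(f, F) = (-2 + (2*(2*F + 3*f)/(F + f))*(-3))² = (-2 - 6*(2*F + 3*f)/(F + f))²)
(t(54, 1) - 10304) + 31727 = (4*(7*1 + 10*54)²/(1 + 54)² - 10304) + 31727 = (4*(7 + 540)²/55² - 10304) + 31727 = (4*(1/3025)*547² - 10304) + 31727 = (4*(1/3025)*299209 - 10304) + 31727 = (1196836/3025 - 10304) + 31727 = -29972764/3025 + 31727 = 66001411/3025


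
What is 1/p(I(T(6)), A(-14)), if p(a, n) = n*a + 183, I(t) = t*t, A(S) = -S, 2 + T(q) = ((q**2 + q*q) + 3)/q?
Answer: 2/3453 ≈ 0.00057921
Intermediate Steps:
T(q) = -2 + (3 + 2*q**2)/q (T(q) = -2 + ((q**2 + q*q) + 3)/q = -2 + ((q**2 + q**2) + 3)/q = -2 + (2*q**2 + 3)/q = -2 + (3 + 2*q**2)/q)
I(t) = t**2
p(a, n) = 183 + a*n (p(a, n) = a*n + 183 = 183 + a*n)
1/p(I(T(6)), A(-14)) = 1/(183 + (-2 + 2*6 + 3/6)**2*(-1*(-14))) = 1/(183 + (-2 + 12 + 3*(1/6))**2*14) = 1/(183 + (-2 + 12 + 1/2)**2*14) = 1/(183 + (21/2)**2*14) = 1/(183 + (441/4)*14) = 1/(183 + 3087/2) = 1/(3453/2) = 2/3453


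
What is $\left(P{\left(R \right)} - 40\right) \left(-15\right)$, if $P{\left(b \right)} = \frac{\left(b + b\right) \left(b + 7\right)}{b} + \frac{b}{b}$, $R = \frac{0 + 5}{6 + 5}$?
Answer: $\frac{3975}{11} \approx 361.36$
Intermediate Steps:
$R = \frac{5}{11} \approx 0.45455$
$P{\left(b \right)} = 15 + 2 b$ ($P{\left(b \right)} = \frac{2 b \left(7 + b\right)}{b} + 1 = \left(14 + 2 b\right) + 1 = 15 + 2 b$)
$\left(P{\left(R \right)} - 40\right) \left(-15\right) = \left(\left(15 + 2 \cdot \frac{5}{11}\right) - 40\right) \left(-15\right) = \left(\left(15 + \frac{10}{11}\right) - 40\right) \left(-15\right) = \left(\frac{175}{11} - 40\right) \left(-15\right) = \left(- \frac{265}{11}\right) \left(-15\right) = \frac{3975}{11}$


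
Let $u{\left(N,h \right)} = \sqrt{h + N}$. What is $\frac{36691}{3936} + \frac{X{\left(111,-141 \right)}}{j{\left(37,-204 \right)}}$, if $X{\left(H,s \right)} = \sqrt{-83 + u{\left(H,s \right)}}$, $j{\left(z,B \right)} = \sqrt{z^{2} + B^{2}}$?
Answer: $\frac{36691}{3936} + \frac{\sqrt{-3567755 + 42985 i \sqrt{30}}}{42985} \approx 9.3233 + 0.043966 i$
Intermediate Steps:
$u{\left(N,h \right)} = \sqrt{N + h}$
$j{\left(z,B \right)} = \sqrt{B^{2} + z^{2}}$
$X{\left(H,s \right)} = \sqrt{-83 + \sqrt{H + s}}$
$\frac{36691}{3936} + \frac{X{\left(111,-141 \right)}}{j{\left(37,-204 \right)}} = \frac{36691}{3936} + \frac{\sqrt{-83 + \sqrt{111 - 141}}}{\sqrt{\left(-204\right)^{2} + 37^{2}}} = 36691 \cdot \frac{1}{3936} + \frac{\sqrt{-83 + \sqrt{-30}}}{\sqrt{41616 + 1369}} = \frac{36691}{3936} + \frac{\sqrt{-83 + i \sqrt{30}}}{\sqrt{42985}} = \frac{36691}{3936} + \sqrt{-83 + i \sqrt{30}} \frac{\sqrt{42985}}{42985} = \frac{36691}{3936} + \frac{\sqrt{42985} \sqrt{-83 + i \sqrt{30}}}{42985}$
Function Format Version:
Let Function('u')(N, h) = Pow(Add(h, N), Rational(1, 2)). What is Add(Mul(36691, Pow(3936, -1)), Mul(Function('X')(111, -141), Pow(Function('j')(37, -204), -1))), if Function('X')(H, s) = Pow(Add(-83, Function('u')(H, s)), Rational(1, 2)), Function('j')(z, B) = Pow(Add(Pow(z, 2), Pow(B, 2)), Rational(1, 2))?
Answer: Add(Rational(36691, 3936), Mul(Rational(1, 42985), Pow(Add(-3567755, Mul(42985, I, Pow(30, Rational(1, 2)))), Rational(1, 2)))) ≈ Add(9.3233, Mul(0.043966, I))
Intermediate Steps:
Function('u')(N, h) = Pow(Add(N, h), Rational(1, 2))
Function('j')(z, B) = Pow(Add(Pow(B, 2), Pow(z, 2)), Rational(1, 2))
Function('X')(H, s) = Pow(Add(-83, Pow(Add(H, s), Rational(1, 2))), Rational(1, 2))
Add(Mul(36691, Pow(3936, -1)), Mul(Function('X')(111, -141), Pow(Function('j')(37, -204), -1))) = Add(Mul(36691, Pow(3936, -1)), Mul(Pow(Add(-83, Pow(Add(111, -141), Rational(1, 2))), Rational(1, 2)), Pow(Pow(Add(Pow(-204, 2), Pow(37, 2)), Rational(1, 2)), -1))) = Add(Mul(36691, Rational(1, 3936)), Mul(Pow(Add(-83, Pow(-30, Rational(1, 2))), Rational(1, 2)), Pow(Pow(Add(41616, 1369), Rational(1, 2)), -1))) = Add(Rational(36691, 3936), Mul(Pow(Add(-83, Mul(I, Pow(30, Rational(1, 2)))), Rational(1, 2)), Pow(Pow(42985, Rational(1, 2)), -1))) = Add(Rational(36691, 3936), Mul(Pow(Add(-83, Mul(I, Pow(30, Rational(1, 2)))), Rational(1, 2)), Mul(Rational(1, 42985), Pow(42985, Rational(1, 2))))) = Add(Rational(36691, 3936), Mul(Rational(1, 42985), Pow(42985, Rational(1, 2)), Pow(Add(-83, Mul(I, Pow(30, Rational(1, 2)))), Rational(1, 2))))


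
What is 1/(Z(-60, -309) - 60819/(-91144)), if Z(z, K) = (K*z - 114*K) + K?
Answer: 91144/4872345627 ≈ 1.8706e-5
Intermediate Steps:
Z(z, K) = -113*K + K*z (Z(z, K) = (-114*K + K*z) + K = -113*K + K*z)
1/(Z(-60, -309) - 60819/(-91144)) = 1/(-309*(-113 - 60) - 60819/(-91144)) = 1/(-309*(-173) - 60819*(-1/91144)) = 1/(53457 + 60819/91144) = 1/(4872345627/91144) = 91144/4872345627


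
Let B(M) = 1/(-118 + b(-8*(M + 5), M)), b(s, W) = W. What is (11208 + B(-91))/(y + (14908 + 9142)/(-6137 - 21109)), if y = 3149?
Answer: 1679551707/471754822 ≈ 3.5602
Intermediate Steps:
B(M) = 1/(-118 + M)
(11208 + B(-91))/(y + (14908 + 9142)/(-6137 - 21109)) = (11208 + 1/(-118 - 91))/(3149 + (14908 + 9142)/(-6137 - 21109)) = (11208 + 1/(-209))/(3149 + 24050/(-27246)) = (11208 - 1/209)/(3149 + 24050*(-1/27246)) = 2342471/(209*(3149 - 12025/13623)) = 2342471/(209*(42886802/13623)) = (2342471/209)*(13623/42886802) = 1679551707/471754822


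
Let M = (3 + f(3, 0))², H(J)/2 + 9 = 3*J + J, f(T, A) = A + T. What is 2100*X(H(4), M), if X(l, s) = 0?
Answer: 0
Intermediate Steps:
H(J) = -18 + 8*J (H(J) = -18 + 2*(3*J + J) = -18 + 2*(4*J) = -18 + 8*J)
M = 36 (M = (3 + (0 + 3))² = (3 + 3)² = 6² = 36)
2100*X(H(4), M) = 2100*0 = 0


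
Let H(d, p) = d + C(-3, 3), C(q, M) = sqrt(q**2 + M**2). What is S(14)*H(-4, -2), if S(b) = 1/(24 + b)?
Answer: -2/19 + 3*sqrt(2)/38 ≈ 0.0063853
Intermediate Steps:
C(q, M) = sqrt(M**2 + q**2)
H(d, p) = d + 3*sqrt(2) (H(d, p) = d + sqrt(3**2 + (-3)**2) = d + sqrt(9 + 9) = d + sqrt(18) = d + 3*sqrt(2))
S(14)*H(-4, -2) = (-4 + 3*sqrt(2))/(24 + 14) = (-4 + 3*sqrt(2))/38 = -2/19 + 3*sqrt(2)/38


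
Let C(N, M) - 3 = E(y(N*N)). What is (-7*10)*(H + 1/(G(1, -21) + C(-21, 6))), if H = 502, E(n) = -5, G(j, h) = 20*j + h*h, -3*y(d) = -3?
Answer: -16129330/459 ≈ -35140.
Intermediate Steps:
y(d) = 1 (y(d) = -⅓*(-3) = 1)
G(j, h) = h² + 20*j (G(j, h) = 20*j + h² = h² + 20*j)
C(N, M) = -2 (C(N, M) = 3 - 5 = -2)
(-7*10)*(H + 1/(G(1, -21) + C(-21, 6))) = (-7*10)*(502 + 1/(((-21)² + 20*1) - 2)) = -70*(502 + 1/((441 + 20) - 2)) = -70*(502 + 1/(461 - 2)) = -70*(502 + 1/459) = -70*230419/459 = -16129330/459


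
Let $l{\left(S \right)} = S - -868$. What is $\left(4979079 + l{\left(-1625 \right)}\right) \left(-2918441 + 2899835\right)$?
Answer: $-92626659132$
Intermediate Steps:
$l{\left(S \right)} = 868 + S$ ($l{\left(S \right)} = S + 868 = 868 + S$)
$\left(4979079 + l{\left(-1625 \right)}\right) \left(-2918441 + 2899835\right) = \left(4979079 + \left(868 - 1625\right)\right) \left(-2918441 + 2899835\right) = \left(4979079 - 757\right) \left(-18606\right) = 4978322 \left(-18606\right) = -92626659132$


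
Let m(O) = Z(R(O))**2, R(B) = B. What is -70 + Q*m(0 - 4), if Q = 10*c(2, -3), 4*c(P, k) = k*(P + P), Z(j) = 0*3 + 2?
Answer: -190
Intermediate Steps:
Z(j) = 2 (Z(j) = 0 + 2 = 2)
c(P, k) = P*k/2 (c(P, k) = (k*(P + P))/4 = (k*(2*P))/4 = (2*P*k)/4 = P*k/2)
Q = -30 (Q = 10*((1/2)*2*(-3)) = 10*(-3) = -30)
m(O) = 4 (m(O) = 2**2 = 4)
-70 + Q*m(0 - 4) = -70 - 30*4 = -70 - 120 = -190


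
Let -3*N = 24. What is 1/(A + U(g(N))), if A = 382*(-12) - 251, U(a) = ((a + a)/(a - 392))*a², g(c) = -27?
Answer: -419/1986499 ≈ -0.00021092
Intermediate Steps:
N = -8 (N = -⅓*24 = -8)
U(a) = 2*a³/(-392 + a) (U(a) = ((2*a)/(-392 + a))*a² = (2*a/(-392 + a))*a² = 2*a³/(-392 + a))
A = -4835 (A = -4584 - 251 = -4835)
1/(A + U(g(N))) = 1/(-4835 + 2*(-27)³/(-392 - 27)) = 1/(-4835 + 2*(-19683)/(-419)) = 1/(-4835 + 2*(-19683)*(-1/419)) = 1/(-4835 + 39366/419) = 1/(-1986499/419) = -419/1986499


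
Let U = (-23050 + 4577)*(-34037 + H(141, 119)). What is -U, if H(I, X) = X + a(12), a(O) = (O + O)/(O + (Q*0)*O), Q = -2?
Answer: -626530268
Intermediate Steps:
a(O) = 2 (a(O) = (O + O)/(O + (-2*0)*O) = (2*O)/(O + 0*O) = (2*O)/(O + 0) = (2*O)/O = 2)
H(I, X) = 2 + X (H(I, X) = X + 2 = 2 + X)
U = 626530268 (U = (-23050 + 4577)*(-34037 + (2 + 119)) = -18473*(-34037 + 121) = -18473*(-33916) = 626530268)
-U = -1*626530268 = -626530268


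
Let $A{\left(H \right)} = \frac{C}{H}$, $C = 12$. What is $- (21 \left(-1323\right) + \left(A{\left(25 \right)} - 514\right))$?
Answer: $\frac{707413}{25} \approx 28297.0$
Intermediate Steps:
$A{\left(H \right)} = \frac{12}{H}$
$- (21 \left(-1323\right) + \left(A{\left(25 \right)} - 514\right)) = - (21 \left(-1323\right) + \left(\frac{12}{25} - 514\right)) = - (-27783 + \left(12 \cdot \frac{1}{25} - 514\right)) = - (-27783 + \left(\frac{12}{25} - 514\right)) = - (-27783 - \frac{12838}{25}) = \left(-1\right) \left(- \frac{707413}{25}\right) = \frac{707413}{25}$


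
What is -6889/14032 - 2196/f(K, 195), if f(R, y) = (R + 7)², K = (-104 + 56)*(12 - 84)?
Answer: -82646244313/168276921808 ≈ -0.49113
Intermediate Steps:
K = 3456 (K = -48*(-72) = 3456)
f(R, y) = (7 + R)²
-6889/14032 - 2196/f(K, 195) = -6889/14032 - 2196/(7 + 3456)² = -6889*1/14032 - 2196/(3463²) = -6889/14032 - 2196/11992369 = -82646244313/168276921808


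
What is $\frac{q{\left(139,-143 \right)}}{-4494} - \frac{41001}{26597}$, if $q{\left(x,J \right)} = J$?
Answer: $- \frac{180455123}{119526918} \approx -1.5097$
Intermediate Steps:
$\frac{q{\left(139,-143 \right)}}{-4494} - \frac{41001}{26597} = - \frac{143}{-4494} - \frac{41001}{26597} = \left(-143\right) \left(- \frac{1}{4494}\right) - \frac{41001}{26597} = \frac{143}{4494} - \frac{41001}{26597} = - \frac{180455123}{119526918}$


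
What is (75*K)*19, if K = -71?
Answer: -101175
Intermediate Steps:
(75*K)*19 = (75*(-71))*19 = -5325*19 = -101175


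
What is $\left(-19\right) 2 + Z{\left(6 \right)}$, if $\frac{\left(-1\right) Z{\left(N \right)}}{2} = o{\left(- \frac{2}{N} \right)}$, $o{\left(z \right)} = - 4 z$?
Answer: $- \frac{122}{3} \approx -40.667$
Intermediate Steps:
$Z{\left(N \right)} = - \frac{16}{N}$ ($Z{\left(N \right)} = - 2 \left(- 4 \left(- \frac{2}{N}\right)\right) = - 2 \frac{8}{N} = - \frac{16}{N}$)
$\left(-19\right) 2 + Z{\left(6 \right)} = \left(-19\right) 2 - \frac{16}{6} = -38 - \frac{8}{3} = - \frac{122}{3}$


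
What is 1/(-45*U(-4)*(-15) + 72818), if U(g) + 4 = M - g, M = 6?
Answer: 1/76868 ≈ 1.3009e-5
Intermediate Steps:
U(g) = 2 - g (U(g) = -4 + (6 - g) = 2 - g)
1/(-45*U(-4)*(-15) + 72818) = 1/(-45*(2 - 1*(-4))*(-15) + 72818) = 1/(-45*(2 + 4)*(-15) + 72818) = 1/(-45*6*(-15) + 72818) = 1/(-270*(-15) + 72818) = 1/(4050 + 72818) = 1/76868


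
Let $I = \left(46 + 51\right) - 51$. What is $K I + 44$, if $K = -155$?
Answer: $-7086$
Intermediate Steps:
$I = 46$ ($I = 97 - 51 = 46$)
$K I + 44 = \left(-155\right) 46 + 44 = -7130 + 44 = -7086$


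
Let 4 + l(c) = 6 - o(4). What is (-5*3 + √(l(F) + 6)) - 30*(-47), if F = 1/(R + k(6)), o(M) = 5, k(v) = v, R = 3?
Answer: 1395 + √3 ≈ 1396.7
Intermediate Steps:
F = ⅑ (F = 1/(3 + 6) = 1/9 = ⅑ ≈ 0.11111)
l(c) = -3 (l(c) = -4 + (6 - 1*5) = -4 + (6 - 5) = -4 + 1 = -3)
(-5*3 + √(l(F) + 6)) - 30*(-47) = (-5*3 + √(-3 + 6)) - 30*(-47) = (-15 + √3) + 1410 = 1395 + √3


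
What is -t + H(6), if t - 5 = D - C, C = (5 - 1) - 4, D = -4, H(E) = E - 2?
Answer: 3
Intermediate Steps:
H(E) = -2 + E
C = 0 (C = 4 - 4 = 0)
t = 1 (t = 5 + (-4 - 1*0) = 5 + (-4 + 0) = 5 - 4 = 1)
-t + H(6) = -1*1 + (-2 + 6) = -1 + 4 = 3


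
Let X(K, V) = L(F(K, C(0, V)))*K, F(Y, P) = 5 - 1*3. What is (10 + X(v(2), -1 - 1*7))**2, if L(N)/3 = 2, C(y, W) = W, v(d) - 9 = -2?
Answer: 2704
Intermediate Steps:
v(d) = 7 (v(d) = 9 - 2 = 7)
F(Y, P) = 2 (F(Y, P) = 5 - 3 = 2)
L(N) = 6 (L(N) = 3*2 = 6)
X(K, V) = 6*K
(10 + X(v(2), -1 - 1*7))**2 = (10 + 6*7)**2 = (10 + 42)**2 = 52**2 = 2704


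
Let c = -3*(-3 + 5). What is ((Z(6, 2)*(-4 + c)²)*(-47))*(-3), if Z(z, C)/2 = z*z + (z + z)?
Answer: 1353600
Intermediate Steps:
Z(z, C) = 2*z² + 4*z (Z(z, C) = 2*(z*z + (z + z)) = 2*(z² + 2*z) = 2*z² + 4*z)
c = -6 (c = -3*2 = -6)
((Z(6, 2)*(-4 + c)²)*(-47))*(-3) = (((2*6*(2 + 6))*(-4 - 6)²)*(-47))*(-3) = (((2*6*8)*(-10)²)*(-47))*(-3) = ((96*100)*(-47))*(-3) = (9600*(-47))*(-3) = -451200*(-3) = 1353600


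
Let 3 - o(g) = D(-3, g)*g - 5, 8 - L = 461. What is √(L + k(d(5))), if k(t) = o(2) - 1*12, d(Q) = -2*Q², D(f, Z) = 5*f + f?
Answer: I*√421 ≈ 20.518*I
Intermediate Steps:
D(f, Z) = 6*f
L = -453 (L = 8 - 1*461 = 8 - 461 = -453)
o(g) = 8 + 18*g (o(g) = 3 - ((6*(-3))*g - 5) = 3 - (-18*g - 5) = 3 - (-5 - 18*g) = 3 + (5 + 18*g) = 8 + 18*g)
k(t) = 32 (k(t) = (8 + 18*2) - 1*12 = (8 + 36) - 12 = 44 - 12 = 32)
√(L + k(d(5))) = √(-453 + 32) = √(-421) = I*√421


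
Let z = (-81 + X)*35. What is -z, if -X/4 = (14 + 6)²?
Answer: 58835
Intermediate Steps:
X = -1600 (X = -4*(14 + 6)² = -4*20² = -4*400 = -1600)
z = -58835 (z = (-81 - 1600)*35 = -1681*35 = -58835)
-z = -1*(-58835) = 58835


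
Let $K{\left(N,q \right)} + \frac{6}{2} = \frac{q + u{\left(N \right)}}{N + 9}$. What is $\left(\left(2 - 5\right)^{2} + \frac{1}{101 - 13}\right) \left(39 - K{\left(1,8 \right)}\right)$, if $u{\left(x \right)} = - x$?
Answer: $\frac{327509}{880} \approx 372.17$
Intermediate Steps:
$K{\left(N,q \right)} = -3 + \frac{q - N}{9 + N}$ ($K{\left(N,q \right)} = -3 + \frac{q - N}{N + 9} = -3 + \frac{q - N}{9 + N}$)
$\left(\left(2 - 5\right)^{2} + \frac{1}{101 - 13}\right) \left(39 - K{\left(1,8 \right)}\right) = \left(\left(2 - 5\right)^{2} + \frac{1}{101 - 13}\right) \left(39 - \frac{-27 + 8 - 4}{9 + 1}\right) = \left(\left(-3\right)^{2} + \frac{1}{88}\right) \left(39 - \frac{-27 + 8 - 4}{10}\right) = \left(9 + \frac{1}{88}\right) \left(39 - \frac{1}{10} \left(-23\right)\right) = \frac{793 \left(39 - - \frac{23}{10}\right)}{88} = \frac{793 \left(39 + \frac{23}{10}\right)}{88} = \frac{793}{88} \cdot \frac{413}{10} = \frac{327509}{880}$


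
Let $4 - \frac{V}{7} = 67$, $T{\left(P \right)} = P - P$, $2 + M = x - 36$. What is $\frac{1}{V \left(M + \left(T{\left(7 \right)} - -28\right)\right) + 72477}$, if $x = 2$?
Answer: $\frac{1}{76005} \approx 1.3157 \cdot 10^{-5}$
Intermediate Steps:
$M = -36$ ($M = -2 + \left(2 - 36\right) = -2 - 34 = -36$)
$T{\left(P \right)} = 0$
$V = -441$ ($V = 28 - 469 = -441$)
$\frac{1}{V \left(M + \left(T{\left(7 \right)} - -28\right)\right) + 72477} = \frac{1}{- 441 \left(-36 + \left(0 - -28\right)\right) + 72477} = \frac{1}{- 441 \left(-36 + \left(0 + 28\right)\right) + 72477} = \frac{1}{- 441 \left(-36 + 28\right) + 72477} = \frac{1}{\left(-441\right) \left(-8\right) + 72477} = \frac{1}{3528 + 72477} = \frac{1}{76005}$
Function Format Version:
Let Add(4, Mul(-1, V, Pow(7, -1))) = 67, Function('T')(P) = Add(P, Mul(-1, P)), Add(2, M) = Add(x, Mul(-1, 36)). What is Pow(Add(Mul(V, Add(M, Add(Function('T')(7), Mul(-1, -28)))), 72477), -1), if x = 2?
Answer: Rational(1, 76005) ≈ 1.3157e-5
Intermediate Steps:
M = -36 (M = Add(-2, Add(2, Mul(-1, 36))) = Add(-2, Add(2, -36)) = Add(-2, -34) = -36)
Function('T')(P) = 0
V = -441 (V = Add(28, Mul(-7, 67)) = Add(28, -469) = -441)
Pow(Add(Mul(V, Add(M, Add(Function('T')(7), Mul(-1, -28)))), 72477), -1) = Pow(Add(Mul(-441, Add(-36, Add(0, Mul(-1, -28)))), 72477), -1) = Pow(Add(Mul(-441, Add(-36, Add(0, 28))), 72477), -1) = Pow(Add(Mul(-441, Add(-36, 28)), 72477), -1) = Pow(Add(Mul(-441, -8), 72477), -1) = Pow(Add(3528, 72477), -1) = Pow(76005, -1) = Rational(1, 76005)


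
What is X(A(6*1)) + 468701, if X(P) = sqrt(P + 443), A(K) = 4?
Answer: 468701 + sqrt(447) ≈ 4.6872e+5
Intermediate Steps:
X(P) = sqrt(443 + P)
X(A(6*1)) + 468701 = sqrt(443 + 4) + 468701 = sqrt(447) + 468701 = 468701 + sqrt(447)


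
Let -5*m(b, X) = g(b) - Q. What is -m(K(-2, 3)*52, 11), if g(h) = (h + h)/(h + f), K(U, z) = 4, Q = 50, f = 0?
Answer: -48/5 ≈ -9.6000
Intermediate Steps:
g(h) = 2 (g(h) = (h + h)/(h + 0) = (2*h)/h = 2)
m(b, X) = 48/5 (m(b, X) = -(2 - 1*50)/5 = -(2 - 50)/5 = -⅕*(-48) = 48/5)
-m(K(-2, 3)*52, 11) = -1*48/5 = -48/5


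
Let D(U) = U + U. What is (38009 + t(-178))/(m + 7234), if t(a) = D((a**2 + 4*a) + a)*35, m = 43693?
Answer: 2193589/50927 ≈ 43.073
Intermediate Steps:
D(U) = 2*U
t(a) = 70*a**2 + 350*a (t(a) = (2*((a**2 + 4*a) + a))*35 = (2*(a**2 + 5*a))*35 = (2*a**2 + 10*a)*35 = 70*a**2 + 350*a)
(38009 + t(-178))/(m + 7234) = (38009 + 70*(-178)*(5 - 178))/(43693 + 7234) = (38009 + 70*(-178)*(-173))/50927 = (38009 + 2155580)*(1/50927) = 2193589*(1/50927) = 2193589/50927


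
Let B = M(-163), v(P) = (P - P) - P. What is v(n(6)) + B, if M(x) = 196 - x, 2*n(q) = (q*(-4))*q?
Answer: 431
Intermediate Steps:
n(q) = -2*q² (n(q) = ((q*(-4))*q)/2 = ((-4*q)*q)/2 = (-4*q²)/2 = -2*q²)
v(P) = -P (v(P) = 0 - P = -P)
B = 359 (B = 196 - 1*(-163) = 196 + 163 = 359)
v(n(6)) + B = -(-2)*6² + 359 = -(-2)*36 + 359 = -1*(-72) + 359 = 72 + 359 = 431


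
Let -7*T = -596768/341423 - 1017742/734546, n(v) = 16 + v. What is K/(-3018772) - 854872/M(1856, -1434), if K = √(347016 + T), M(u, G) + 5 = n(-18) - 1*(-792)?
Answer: -854872/785 - 3*√29707573703077442165696976665/2649781902702338516 ≈ -1089.0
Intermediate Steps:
T = 392917037097/877768146353 (T = -(-596768/341423 - 1017742/734546)/7 = -(-596768*1/341423 - 1017742*1/734546)/7 = -(-596768/341423 - 508871/367273)/7 = -⅐*(-392917037097/125395449479) = 392917037097/877768146353 ≈ 0.44763)
M(u, G) = 785 (M(u, G) = -5 + ((16 - 18) - 1*(-792)) = -5 + (-2 + 792) = -5 + 790 = 785)
K = 3*√29707573703077442165696976665/877768146353 (K = √(347016 + 392917037097/877768146353) = √(304599983991869745/877768146353) = 3*√29707573703077442165696976665/877768146353 ≈ 589.08)
K/(-3018772) - 854872/M(1856, -1434) = (3*√29707573703077442165696976665/877768146353)/(-3018772) - 854872/785 = (3*√29707573703077442165696976665/877768146353)*(-1/3018772) - 854872*1/785 = -3*√29707573703077442165696976665/2649781902702338516 - 854872/785 = -854872/785 - 3*√29707573703077442165696976665/2649781902702338516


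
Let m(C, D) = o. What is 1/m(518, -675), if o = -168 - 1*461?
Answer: -1/629 ≈ -0.0015898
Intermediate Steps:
o = -629 (o = -168 - 461 = -629)
m(C, D) = -629
1/m(518, -675) = 1/(-629) = -1/629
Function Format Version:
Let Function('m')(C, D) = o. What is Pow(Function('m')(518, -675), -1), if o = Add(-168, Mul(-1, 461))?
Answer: Rational(-1, 629) ≈ -0.0015898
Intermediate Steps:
o = -629 (o = Add(-168, -461) = -629)
Function('m')(C, D) = -629
Pow(Function('m')(518, -675), -1) = Pow(-629, -1) = Rational(-1, 629)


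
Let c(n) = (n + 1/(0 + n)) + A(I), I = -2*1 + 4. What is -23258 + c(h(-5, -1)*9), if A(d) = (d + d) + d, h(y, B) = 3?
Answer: -627074/27 ≈ -23225.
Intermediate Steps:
I = 2 (I = -2 + 4 = 2)
A(d) = 3*d (A(d) = 2*d + d = 3*d)
c(n) = 6 + n + 1/n (c(n) = (n + 1/(0 + n)) + 3*2 = (n + 1/n) + 6 = 6 + n + 1/n)
-23258 + c(h(-5, -1)*9) = -23258 + (6 + 3*9 + 1/(3*9)) = -23258 + (6 + 27 + 1/27) = -23258 + 892/27 = -627074/27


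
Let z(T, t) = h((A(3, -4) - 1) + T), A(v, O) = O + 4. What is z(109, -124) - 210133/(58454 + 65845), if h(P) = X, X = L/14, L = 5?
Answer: -331481/248598 ≈ -1.3334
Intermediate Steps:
A(v, O) = 4 + O
X = 5/14 ≈ 0.35714
h(P) = 5/14
z(T, t) = 5/14
z(109, -124) - 210133/(58454 + 65845) = 5/14 - 210133/(58454 + 65845) = 5/14 - 210133/124299 = 5/14 - 1*30019/17757 = 5/14 - 30019/17757 = -331481/248598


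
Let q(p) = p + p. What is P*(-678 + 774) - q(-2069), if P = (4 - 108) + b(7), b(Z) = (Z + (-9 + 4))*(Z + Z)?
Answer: -3158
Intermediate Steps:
b(Z) = 2*Z*(-5 + Z) (b(Z) = (Z - 5)*(2*Z) = (-5 + Z)*(2*Z) = 2*Z*(-5 + Z))
P = -76 (P = (4 - 108) + 2*7*(-5 + 7) = -104 + 2*7*2 = -104 + 28 = -76)
q(p) = 2*p
P*(-678 + 774) - q(-2069) = -76*(-678 + 774) - 2*(-2069) = -76*96 - 1*(-4138) = -7296 + 4138 = -3158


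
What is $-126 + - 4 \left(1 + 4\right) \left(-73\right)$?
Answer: $1334$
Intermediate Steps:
$-126 + - 4 \left(1 + 4\right) \left(-73\right) = -126 + \left(-4\right) 5 \left(-73\right) = -126 - -1460 = -126 + 1460 = 1334$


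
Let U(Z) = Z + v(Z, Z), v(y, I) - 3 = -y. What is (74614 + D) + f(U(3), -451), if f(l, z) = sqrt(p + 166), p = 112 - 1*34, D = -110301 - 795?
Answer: -36482 + 2*sqrt(61) ≈ -36466.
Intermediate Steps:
D = -111096
v(y, I) = 3 - y
U(Z) = 3 (U(Z) = Z + (3 - Z) = 3)
p = 78 (p = 112 - 34 = 78)
f(l, z) = 2*sqrt(61) (f(l, z) = sqrt(78 + 166) = sqrt(244) = 2*sqrt(61))
(74614 + D) + f(U(3), -451) = (74614 - 111096) + 2*sqrt(61) = -36482 + 2*sqrt(61)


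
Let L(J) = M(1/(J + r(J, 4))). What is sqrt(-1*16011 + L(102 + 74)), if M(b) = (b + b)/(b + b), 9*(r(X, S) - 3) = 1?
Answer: I*sqrt(16010) ≈ 126.53*I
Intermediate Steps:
r(X, S) = 28/9 (r(X, S) = 3 + (1/9)*1 = 3 + 1/9 = 28/9)
M(b) = 1 (M(b) = (2*b)/((2*b)) = (2*b)*(1/(2*b)) = 1)
L(J) = 1
sqrt(-1*16011 + L(102 + 74)) = sqrt(-1*16011 + 1) = sqrt(-16011 + 1) = sqrt(-16010) = I*sqrt(16010)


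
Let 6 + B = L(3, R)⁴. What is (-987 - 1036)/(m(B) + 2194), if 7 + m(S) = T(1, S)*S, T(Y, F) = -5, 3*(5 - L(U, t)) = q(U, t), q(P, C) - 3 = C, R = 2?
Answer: -23409/18511 ≈ -1.2646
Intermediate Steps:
q(P, C) = 3 + C
L(U, t) = 4 - t/3 (L(U, t) = 5 - (3 + t)/3 = 5 + (-1 - t/3) = 4 - t/3)
B = 9514/81 (B = -6 + (4 - ⅓*2)⁴ = -6 + (4 - ⅔)⁴ = -6 + (10/3)⁴ = -6 + 10000/81 = 9514/81 ≈ 117.46)
m(S) = -7 - 5*S
(-987 - 1036)/(m(B) + 2194) = (-987 - 1036)/((-7 - 5*9514/81) + 2194) = -2023/((-7 - 47570/81) + 2194) = -2023/(-48137/81 + 2194) = -2023/129577/81 = -2023*81/129577 = -23409/18511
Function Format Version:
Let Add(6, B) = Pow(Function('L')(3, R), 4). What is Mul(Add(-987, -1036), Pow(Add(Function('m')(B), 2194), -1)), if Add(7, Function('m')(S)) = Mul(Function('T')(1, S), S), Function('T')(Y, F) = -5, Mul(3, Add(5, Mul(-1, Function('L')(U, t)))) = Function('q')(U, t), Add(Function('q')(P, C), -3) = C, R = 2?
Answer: Rational(-23409, 18511) ≈ -1.2646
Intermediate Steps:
Function('q')(P, C) = Add(3, C)
Function('L')(U, t) = Add(4, Mul(Rational(-1, 3), t)) (Function('L')(U, t) = Add(5, Mul(Rational(-1, 3), Add(3, t))) = Add(5, Add(-1, Mul(Rational(-1, 3), t))) = Add(4, Mul(Rational(-1, 3), t)))
B = Rational(9514, 81) (B = Add(-6, Pow(Add(4, Mul(Rational(-1, 3), 2)), 4)) = Add(-6, Pow(Add(4, Rational(-2, 3)), 4)) = Add(-6, Pow(Rational(10, 3), 4)) = Add(-6, Rational(10000, 81)) = Rational(9514, 81) ≈ 117.46)
Function('m')(S) = Add(-7, Mul(-5, S))
Mul(Add(-987, -1036), Pow(Add(Function('m')(B), 2194), -1)) = Mul(Add(-987, -1036), Pow(Add(Add(-7, Mul(-5, Rational(9514, 81))), 2194), -1)) = Mul(-2023, Pow(Add(Add(-7, Rational(-47570, 81)), 2194), -1)) = Mul(-2023, Pow(Add(Rational(-48137, 81), 2194), -1)) = Mul(-2023, Pow(Rational(129577, 81), -1)) = Mul(-2023, Rational(81, 129577)) = Rational(-23409, 18511)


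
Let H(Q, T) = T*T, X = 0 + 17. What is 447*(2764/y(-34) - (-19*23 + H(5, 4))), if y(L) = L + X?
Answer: 1963671/17 ≈ 1.1551e+5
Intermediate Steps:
X = 17
H(Q, T) = T²
y(L) = 17 + L (y(L) = L + 17 = 17 + L)
447*(2764/y(-34) - (-19*23 + H(5, 4))) = 447*(2764/(17 - 34) - (-19*23 + 4²)) = 447*(2764/(-17) - (-437 + 16)) = 447*(2764*(-1/17) - 1*(-421)) = 447*(-2764/17 + 421) = 447*(4393/17) = 1963671/17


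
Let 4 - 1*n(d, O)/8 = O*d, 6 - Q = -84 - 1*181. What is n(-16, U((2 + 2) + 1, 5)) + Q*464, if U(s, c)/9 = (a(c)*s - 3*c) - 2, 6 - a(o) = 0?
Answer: 140752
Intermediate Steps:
a(o) = 6 (a(o) = 6 - 1*0 = 6 + 0 = 6)
Q = 271 (Q = 6 - (-84 - 1*181) = 6 - (-84 - 181) = 6 - 1*(-265) = 6 + 265 = 271)
U(s, c) = -18 - 27*c + 54*s (U(s, c) = 9*((6*s - 3*c) - 2) = 9*((-3*c + 6*s) - 2) = 9*(-2 - 3*c + 6*s) = -18 - 27*c + 54*s)
n(d, O) = 32 - 8*O*d
n(-16, U((2 + 2) + 1, 5)) + Q*464 = (32 - 8*(-18 - 27*5 + 54*((2 + 2) + 1))*(-16)) + 271*464 = (32 - 8*(-18 - 135 + 54*(4 + 1))*(-16)) + 125744 = (32 - 8*(-18 - 135 + 54*5)*(-16)) + 125744 = (32 - 8*(-18 - 135 + 270)*(-16)) + 125744 = (32 - 8*117*(-16)) + 125744 = (32 + 14976) + 125744 = 15008 + 125744 = 140752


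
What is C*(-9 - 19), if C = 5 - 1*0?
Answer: -140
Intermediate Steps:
C = 5 (C = 5 + 0 = 5)
C*(-9 - 19) = 5*(-9 - 19) = 5*(-28) = -140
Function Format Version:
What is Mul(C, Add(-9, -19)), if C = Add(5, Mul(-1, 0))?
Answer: -140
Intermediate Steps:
C = 5 (C = Add(5, 0) = 5)
Mul(C, Add(-9, -19)) = Mul(5, Add(-9, -19)) = Mul(5, -28) = -140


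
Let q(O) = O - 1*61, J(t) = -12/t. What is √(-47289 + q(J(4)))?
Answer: I*√47353 ≈ 217.61*I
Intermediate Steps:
q(O) = -61 + O (q(O) = O - 61 = -61 + O)
√(-47289 + q(J(4))) = √(-47289 + (-61 - 12/4)) = √(-47289 + (-61 - 12*¼)) = √(-47289 + (-61 - 3)) = √(-47289 - 64) = √(-47353) = I*√47353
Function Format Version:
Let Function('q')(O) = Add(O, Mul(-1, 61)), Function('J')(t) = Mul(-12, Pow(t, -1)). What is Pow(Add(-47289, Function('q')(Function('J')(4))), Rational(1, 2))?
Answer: Mul(I, Pow(47353, Rational(1, 2))) ≈ Mul(217.61, I)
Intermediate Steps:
Function('q')(O) = Add(-61, O) (Function('q')(O) = Add(O, -61) = Add(-61, O))
Pow(Add(-47289, Function('q')(Function('J')(4))), Rational(1, 2)) = Pow(Add(-47289, Add(-61, Mul(-12, Pow(4, -1)))), Rational(1, 2)) = Pow(Add(-47289, Add(-61, Mul(-12, Rational(1, 4)))), Rational(1, 2)) = Pow(Add(-47289, Add(-61, -3)), Rational(1, 2)) = Pow(Add(-47289, -64), Rational(1, 2)) = Pow(-47353, Rational(1, 2)) = Mul(I, Pow(47353, Rational(1, 2)))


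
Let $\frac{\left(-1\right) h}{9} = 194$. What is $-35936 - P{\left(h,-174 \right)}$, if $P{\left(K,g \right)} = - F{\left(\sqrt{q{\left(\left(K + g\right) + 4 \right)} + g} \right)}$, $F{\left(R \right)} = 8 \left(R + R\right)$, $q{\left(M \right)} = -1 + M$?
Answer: $-35936 + 16 i \sqrt{2091} \approx -35936.0 + 731.64 i$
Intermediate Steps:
$h = -1746$ ($h = \left(-9\right) 194 = -1746$)
$F{\left(R \right)} = 16 R$ ($F{\left(R \right)} = 8 \cdot 2 R = 16 R$)
$P{\left(K,g \right)} = - 16 \sqrt{3 + K + 2 g}$ ($P{\left(K,g \right)} = - 16 \sqrt{\left(-1 + \left(\left(K + g\right) + 4\right)\right) + g} = - 16 \sqrt{\left(-1 + \left(4 + K + g\right)\right) + g} = - 16 \sqrt{\left(3 + K + g\right) + g} = - 16 \sqrt{3 + K + 2 g}$)
$-35936 - P{\left(h,-174 \right)} = -35936 - - 16 \sqrt{3 - 1746 + 2 \left(-174\right)} = -35936 - - 16 \sqrt{3 - 1746 - 348} = -35936 - - 16 \sqrt{-2091} = -35936 - - 16 i \sqrt{2091} = -35936 + 16 i \sqrt{2091}$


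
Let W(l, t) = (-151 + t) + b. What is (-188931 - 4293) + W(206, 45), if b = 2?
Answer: -193328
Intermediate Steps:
W(l, t) = -149 + t (W(l, t) = (-151 + t) + 2 = -149 + t)
(-188931 - 4293) + W(206, 45) = (-188931 - 4293) + (-149 + 45) = -193224 - 104 = -193328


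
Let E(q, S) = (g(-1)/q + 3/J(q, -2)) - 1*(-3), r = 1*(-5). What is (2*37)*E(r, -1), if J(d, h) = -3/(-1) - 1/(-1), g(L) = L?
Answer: 2923/10 ≈ 292.30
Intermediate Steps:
r = -5
J(d, h) = 4 (J(d, h) = -3*(-1) - 1*(-1) = 3 + 1 = 4)
E(q, S) = 15/4 - 1/q (E(q, S) = (-1/q + 3/4) - 1*(-3) = (-1/q + 3*(¼)) + 3 = (-1/q + ¾) + 3 = (¾ - 1/q) + 3 = 15/4 - 1/q)
(2*37)*E(r, -1) = (2*37)*(15/4 - 1/(-5)) = 74*(15/4 - 1*(-⅕)) = 74*(15/4 + ⅕) = 74*(79/20) = 2923/10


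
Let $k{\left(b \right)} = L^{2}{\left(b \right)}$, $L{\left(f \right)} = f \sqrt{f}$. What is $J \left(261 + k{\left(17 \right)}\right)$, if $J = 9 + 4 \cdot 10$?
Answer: $253526$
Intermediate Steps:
$L{\left(f \right)} = f^{\frac{3}{2}}$
$k{\left(b \right)} = b^{3}$ ($k{\left(b \right)} = \left(b^{\frac{3}{2}}\right)^{2} = b^{3}$)
$J = 49$ ($J = 9 + 40 = 49$)
$J \left(261 + k{\left(17 \right)}\right) = 49 \left(261 + 17^{3}\right) = 49 \left(261 + 4913\right) = 49 \cdot 5174 = 253526$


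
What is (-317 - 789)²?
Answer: 1223236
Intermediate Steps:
(-317 - 789)² = (-1106)² = 1223236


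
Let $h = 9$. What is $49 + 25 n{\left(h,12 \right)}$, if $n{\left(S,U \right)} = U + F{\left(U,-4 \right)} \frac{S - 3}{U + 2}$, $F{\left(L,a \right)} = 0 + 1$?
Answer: $\frac{2518}{7} \approx 359.71$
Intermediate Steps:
$F{\left(L,a \right)} = 1$
$n{\left(S,U \right)} = U + \frac{-3 + S}{2 + U}$ ($n{\left(S,U \right)} = U + 1 \frac{S - 3}{U + 2} = U + 1 \frac{-3 + S}{2 + U} = U + \frac{-3 + S}{2 + U}$)
$49 + 25 n{\left(h,12 \right)} = 49 + 25 \frac{-3 + 9 + 12^{2} + 2 \cdot 12}{2 + 12} = 49 + 25 \frac{-3 + 9 + 144 + 24}{14} = 49 + 25 \cdot \frac{1}{14} \cdot 174 = 49 + 25 \cdot \frac{87}{7} = 49 + \frac{2175}{7} = \frac{2518}{7}$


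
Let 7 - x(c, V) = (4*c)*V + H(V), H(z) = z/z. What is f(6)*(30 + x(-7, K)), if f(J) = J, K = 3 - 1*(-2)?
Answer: 1056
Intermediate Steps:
H(z) = 1
K = 5 (K = 3 + 2 = 5)
x(c, V) = 6 - 4*V*c (x(c, V) = 7 - ((4*c)*V + 1) = 7 - (4*V*c + 1) = 7 - (1 + 4*V*c) = 7 + (-1 - 4*V*c) = 6 - 4*V*c)
f(6)*(30 + x(-7, K)) = 6*(30 + (6 - 4*5*(-7))) = 6*(30 + (6 + 140)) = 6*(30 + 146) = 6*176 = 1056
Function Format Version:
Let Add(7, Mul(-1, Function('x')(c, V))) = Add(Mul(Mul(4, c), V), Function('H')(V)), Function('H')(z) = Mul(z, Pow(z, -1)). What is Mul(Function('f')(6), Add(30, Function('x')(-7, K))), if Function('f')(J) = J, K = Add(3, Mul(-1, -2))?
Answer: 1056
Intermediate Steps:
Function('H')(z) = 1
K = 5 (K = Add(3, 2) = 5)
Function('x')(c, V) = Add(6, Mul(-4, V, c)) (Function('x')(c, V) = Add(7, Mul(-1, Add(Mul(Mul(4, c), V), 1))) = Add(7, Mul(-1, Add(Mul(4, V, c), 1))) = Add(7, Mul(-1, Add(1, Mul(4, V, c)))) = Add(7, Add(-1, Mul(-4, V, c))) = Add(6, Mul(-4, V, c)))
Mul(Function('f')(6), Add(30, Function('x')(-7, K))) = Mul(6, Add(30, Add(6, Mul(-4, 5, -7)))) = Mul(6, Add(30, Add(6, 140))) = Mul(6, Add(30, 146)) = Mul(6, 176) = 1056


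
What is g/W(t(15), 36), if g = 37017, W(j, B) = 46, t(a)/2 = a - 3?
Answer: 37017/46 ≈ 804.72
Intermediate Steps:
t(a) = -6 + 2*a (t(a) = 2*(a - 3) = 2*(-3 + a) = -6 + 2*a)
g/W(t(15), 36) = 37017/46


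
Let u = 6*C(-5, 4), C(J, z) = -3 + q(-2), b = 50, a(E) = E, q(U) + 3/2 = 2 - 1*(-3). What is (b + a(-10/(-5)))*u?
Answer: 156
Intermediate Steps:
q(U) = 7/2 (q(U) = -3/2 + (2 - 1*(-3)) = -3/2 + (2 + 3) = -3/2 + 5 = 7/2)
C(J, z) = ½ (C(J, z) = -3 + 7/2 = ½)
u = 3 (u = 6*(½) = 3)
(b + a(-10/(-5)))*u = (50 - 10/(-5))*3 = (50 - 10*(-⅕))*3 = (50 + 2)*3 = 52*3 = 156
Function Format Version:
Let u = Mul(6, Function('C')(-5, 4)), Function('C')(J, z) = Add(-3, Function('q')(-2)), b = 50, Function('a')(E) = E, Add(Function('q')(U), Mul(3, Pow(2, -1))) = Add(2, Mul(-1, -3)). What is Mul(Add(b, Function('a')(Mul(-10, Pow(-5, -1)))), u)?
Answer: 156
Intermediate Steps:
Function('q')(U) = Rational(7, 2) (Function('q')(U) = Add(Rational(-3, 2), Add(2, Mul(-1, -3))) = Add(Rational(-3, 2), Add(2, 3)) = Add(Rational(-3, 2), 5) = Rational(7, 2))
Function('C')(J, z) = Rational(1, 2) (Function('C')(J, z) = Add(-3, Rational(7, 2)) = Rational(1, 2))
u = 3 (u = Mul(6, Rational(1, 2)) = 3)
Mul(Add(b, Function('a')(Mul(-10, Pow(-5, -1)))), u) = Mul(Add(50, Mul(-10, Pow(-5, -1))), 3) = Mul(Add(50, Mul(-10, Rational(-1, 5))), 3) = Mul(Add(50, 2), 3) = Mul(52, 3) = 156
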